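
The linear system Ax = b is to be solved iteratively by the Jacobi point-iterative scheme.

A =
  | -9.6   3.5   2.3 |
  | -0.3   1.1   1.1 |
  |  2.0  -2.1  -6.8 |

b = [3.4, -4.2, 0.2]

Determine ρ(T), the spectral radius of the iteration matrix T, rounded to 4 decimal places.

0.7989

A = D + L + U where D = diag(-9.6, 1.1, -6.8).
Jacobi T = -D⁻¹(L+U): T[1,2] = -(1.1)/(1.1) = -1.0000; T[1,1] = 0.
  T[0,:] = [+0.0000 +0.3646 +0.2396]
  T[1,:] = [+0.2727 +0.0000 -1.0000]
  T[2,:] = [+0.2941 -0.3088 +0.0000]
|roots of det(T-λI)|: 0.7989, 0.4076, 0.3913.
ρ = 0.7989; 0.7989 < 1 ⇒ converges.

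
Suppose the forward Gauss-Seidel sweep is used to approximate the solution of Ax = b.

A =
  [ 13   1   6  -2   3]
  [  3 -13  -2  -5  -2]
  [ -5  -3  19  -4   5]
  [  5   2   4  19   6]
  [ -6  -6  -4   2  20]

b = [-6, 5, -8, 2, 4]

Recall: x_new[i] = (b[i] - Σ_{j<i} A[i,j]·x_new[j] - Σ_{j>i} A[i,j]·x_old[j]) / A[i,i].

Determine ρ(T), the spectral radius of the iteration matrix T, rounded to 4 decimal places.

0.5208

Let D = diag(13, -13, 19, 19, 20); L, U the strict triangles.
T_GS = -(D+L)⁻¹U: row 0 first, T[0,2] = -(6)/(13) = -0.4615; later rows by forward substitution.
  T[0,:] = [+0.0000, -0.0769, -0.4615, +0.1538, -0.2308]
  T[1,:] = [+0.0000, -0.0178, -0.2604, -0.3491, -0.2071]
  T[2,:] = [+0.0000, -0.0230, -0.1626, +0.1959, -0.3566]
  T[3,:] = [+0.0000, +0.0270, +0.1831, -0.0450, -0.1582]
  T[4,:] = [+0.0000, -0.0357, -0.2674, -0.0149, -0.1869]
|λ(T)| sorted: 0.5208, 0.2241, 0.1309, 0.0155, 0.0000.
ρ(T) = max|λ| = 0.5208; 0.5208 < 1: convergent.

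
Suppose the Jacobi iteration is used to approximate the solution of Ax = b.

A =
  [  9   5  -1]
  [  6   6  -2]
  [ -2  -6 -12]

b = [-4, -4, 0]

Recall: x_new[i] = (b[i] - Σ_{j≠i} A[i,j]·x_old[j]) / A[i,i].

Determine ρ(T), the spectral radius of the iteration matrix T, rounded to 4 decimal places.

Let D = diag(9, 6, -12); L, U the strict triangles.
Jacobi: T = -D⁻¹(L+U), T[1,2] = -(-2)/(6) = +0.3333; T[1,1] = 0.
  T[0,:] = [+0.0000, -0.5556, +0.1111]
  T[1,:] = [-1.0000, +0.0000, +0.3333]
  T[2,:] = [-0.1667, -0.5000, +0.0000]
moduli |λ_i(T)| = 0.7024, 0.3691, 0.3333.
spectral radius ρ = 0.7024; 0.7024 < 1 ⇒ converges.

0.7024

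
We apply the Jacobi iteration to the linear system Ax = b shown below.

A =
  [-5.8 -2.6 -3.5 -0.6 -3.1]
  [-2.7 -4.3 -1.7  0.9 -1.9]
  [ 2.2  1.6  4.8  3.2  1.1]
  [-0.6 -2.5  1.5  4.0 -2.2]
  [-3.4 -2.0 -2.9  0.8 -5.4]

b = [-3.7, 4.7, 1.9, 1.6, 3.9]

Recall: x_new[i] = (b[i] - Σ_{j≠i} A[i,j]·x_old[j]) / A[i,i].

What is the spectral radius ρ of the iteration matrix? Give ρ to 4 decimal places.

1.2173

Let D = diag(-5.8, -4.3, 4.8, 4, -5.4); L, U the strict triangles.
Jacobi T = -D⁻¹(L+U): T[0,2] = -(-3.5)/(-5.8) = -0.6034; T[0,0] = 0.
  T[0,:] = [+0.0000, -0.4483, -0.6034, -0.1034, -0.5345]
  T[1,:] = [-0.6279, +0.0000, -0.3953, +0.2093, -0.4419]
  T[2,:] = [-0.4583, -0.3333, +0.0000, -0.6667, -0.2292]
  T[3,:] = [+0.1500, +0.6250, -0.3750, +0.0000, +0.5500]
  T[4,:] = [-0.6296, -0.3704, -0.5370, +0.1481, +0.0000]
|roots of det(T-λI)|: 1.2173, 0.9248, 0.7709, 0.6390, 0.4243.
ρ(T) = max|λ| = 1.2173; 1.2173 > 1 ⇒ diverges.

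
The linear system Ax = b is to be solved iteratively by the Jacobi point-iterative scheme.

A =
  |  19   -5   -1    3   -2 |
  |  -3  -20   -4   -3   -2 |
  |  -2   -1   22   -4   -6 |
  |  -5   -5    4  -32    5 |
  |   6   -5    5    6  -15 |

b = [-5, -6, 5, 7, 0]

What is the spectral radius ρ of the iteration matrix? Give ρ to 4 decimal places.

0.5568

Let D = diag(19, -20, 22, -32, -15); L, U the strict triangles.
Jacobi T = -D⁻¹(L+U): T[3,1] = -(-5)/(-32) = -0.1562; T[3,3] = 0.
  T[0,:] = [+0.0000 +0.2632 +0.0526 -0.1579 +0.1053]
  T[1,:] = [-0.1500 +0.0000 -0.2000 -0.1500 -0.1000]
  T[2,:] = [+0.0909 +0.0455 +0.0000 +0.1818 +0.2727]
  T[3,:] = [-0.1562 -0.1562 +0.1250 +0.0000 +0.1562]
  T[4,:] = [+0.4000 -0.3333 +0.3333 +0.4000 +0.0000]
moduli |λ_i(T)| = 0.5568, 0.3607, 0.1673, 0.1673, 0.1347.
ρ(T) = max|λ| = 0.5568; 0.5568 < 1: convergent.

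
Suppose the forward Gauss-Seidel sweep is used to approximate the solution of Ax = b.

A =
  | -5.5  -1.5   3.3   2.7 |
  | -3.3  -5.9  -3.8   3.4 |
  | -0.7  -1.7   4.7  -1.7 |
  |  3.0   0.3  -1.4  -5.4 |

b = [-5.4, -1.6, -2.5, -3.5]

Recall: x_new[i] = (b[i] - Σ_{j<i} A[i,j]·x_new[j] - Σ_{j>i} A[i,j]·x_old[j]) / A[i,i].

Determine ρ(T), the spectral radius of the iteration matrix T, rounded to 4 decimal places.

0.5234

A = D + L + U where D = diag(-5.5, -5.9, 4.7, -5.4).
Gauss-Seidel: T = -(D+L)⁻¹U, row 0 first, T[0,2] = -(3.3)/(-5.5) = +0.6000; later rows by forward substitution.
  T[0,:] = [+0.0000  -0.2727  +0.6000  +0.4909]
  T[1,:] = [+0.0000  +0.1525  -0.9797  +0.3017]
  T[2,:] = [+0.0000  +0.0146  -0.2650  +0.5439]
  T[3,:] = [+0.0000  -0.1468  +0.3476  +0.1485]
moduli |λ_i(T)| = 0.5234, 0.2597, 0.2597, 0.0000.
spectral radius ρ = 0.5234; 0.5234 < 1 ⇒ converges.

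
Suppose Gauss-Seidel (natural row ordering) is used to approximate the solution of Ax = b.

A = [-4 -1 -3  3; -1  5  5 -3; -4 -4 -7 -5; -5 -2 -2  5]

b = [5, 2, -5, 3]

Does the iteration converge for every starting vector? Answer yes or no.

Let D = diag(-4, 5, -7, 5); L, U the strict triangles.
T_GS = -(D+L)⁻¹U: row 0 first, T[0,1] = -(-1)/(-4) = -0.2500; later rows by forward substitution.
  T[0,:] = [+0.0000 -0.2500 -0.7500 +0.7500]
  T[1,:] = [+0.0000 -0.0500 -1.1500 +0.7500]
  T[2,:] = [+0.0000 +0.1714 +1.0857 -1.5714]
  T[3,:] = [+0.0000 -0.2014 -0.7757 +0.4214]
|λ(T)| sorted: 1.6843, 0.4584, 0.2313, 0.0000.
ρ(T) = max|λ| = 1.6843; 1.6843 > 1: divergent.

no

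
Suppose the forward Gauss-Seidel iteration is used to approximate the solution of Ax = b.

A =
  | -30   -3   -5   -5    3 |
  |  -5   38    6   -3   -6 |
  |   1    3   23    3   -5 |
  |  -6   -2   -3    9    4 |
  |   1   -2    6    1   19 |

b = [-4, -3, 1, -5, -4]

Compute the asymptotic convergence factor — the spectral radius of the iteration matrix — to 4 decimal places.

A = D + L + U where D = diag(-30, 38, 23, 9, 19).
T_GS = -(D+L)⁻¹U: row 0 first, T[0,2] = -(-5)/(-30) = -0.1667; later rows by forward substitution.
  T[0,:] = [+0.0000, -0.1000, -0.1667, -0.1667, +0.1000]
  T[1,:] = [+0.0000, -0.0132, -0.1798, +0.0570, +0.1711]
  T[2,:] = [+0.0000, +0.0061, +0.0307, -0.1306, +0.1907]
  T[3,:] = [+0.0000, -0.0676, -0.1408, -0.1420, -0.2762]
  T[4,:] = [+0.0000, +0.0055, -0.0124, +0.0635, -0.0330]
moduli |λ_i(T)| = 0.2101, 0.1364, 0.1364, 0.0123, 0.0000.
spectral radius ρ = 0.2101; 0.2101 < 1, so it converges for any x₀.

0.2101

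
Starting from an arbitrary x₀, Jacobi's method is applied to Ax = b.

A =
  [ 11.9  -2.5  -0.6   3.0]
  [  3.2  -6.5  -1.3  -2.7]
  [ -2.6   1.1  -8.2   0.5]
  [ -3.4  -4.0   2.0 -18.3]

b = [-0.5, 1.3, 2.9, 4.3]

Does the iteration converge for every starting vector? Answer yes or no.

Let D = diag(11.9, -6.5, -8.2, -18.3); L, U the strict triangles.
T_J = -D⁻¹(L+U): T[2,3] = -(0.5)/(-8.2) = +0.0610; T[2,2] = 0.
  T[0,:] = [+0.0000 +0.2101 +0.0504 -0.2521]
  T[1,:] = [+0.4923 +0.0000 -0.2000 -0.4154]
  T[2,:] = [-0.3171 +0.1341 +0.0000 +0.0610]
  T[3,:] = [-0.1858 -0.2186 +0.1093 +0.0000]
|roots of det(T-λI)|: 0.5814, 0.2540, 0.2236, 0.2236.
ρ(T) = max|λ| = 0.5814; 0.5814 < 1: convergent.

yes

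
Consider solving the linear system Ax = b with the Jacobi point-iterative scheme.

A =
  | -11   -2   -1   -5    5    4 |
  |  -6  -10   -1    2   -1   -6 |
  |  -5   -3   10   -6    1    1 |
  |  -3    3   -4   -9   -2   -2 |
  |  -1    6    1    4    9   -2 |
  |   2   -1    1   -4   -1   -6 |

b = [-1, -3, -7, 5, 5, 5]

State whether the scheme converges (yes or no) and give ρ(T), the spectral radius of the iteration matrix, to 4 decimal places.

no, ρ = 1.2214

Diagonal D = diag(-11, -10, 10, -9, 9, -6); L, U strict lower/upper.
T_J = -D⁻¹(L+U): T[1,0] = -(-6)/(-10) = -0.6000; T[1,1] = 0.
  T[0,:] = [+0.0000  -0.1818  -0.0909  -0.4545  +0.4545  +0.3636]
  T[1,:] = [-0.6000  +0.0000  -0.1000  +0.2000  -0.1000  -0.6000]
  T[2,:] = [+0.5000  +0.3000  +0.0000  +0.6000  -0.1000  -0.1000]
  T[3,:] = [-0.3333  +0.3333  -0.4444  +0.0000  -0.2222  -0.2222]
  T[4,:] = [+0.1111  -0.6667  -0.1111  -0.4444  +0.0000  +0.2222]
  T[5,:] = [+0.3333  -0.1667  +0.1667  -0.6667  -0.1667  +0.0000]
|λ(T)| sorted: 1.2214, 0.6145, 0.6145, 0.5292, 0.4015, 0.4015.
spectral radius ρ = 1.2214; 1.2214 > 1: divergent.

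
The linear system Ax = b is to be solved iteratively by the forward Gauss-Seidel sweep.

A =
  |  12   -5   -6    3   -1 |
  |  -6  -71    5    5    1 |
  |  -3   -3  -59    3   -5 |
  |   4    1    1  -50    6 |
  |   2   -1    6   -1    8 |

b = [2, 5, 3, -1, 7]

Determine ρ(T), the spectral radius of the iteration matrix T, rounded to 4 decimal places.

0.1623

Write A = D+L+U with D = diag(12, -71, -59, -50, 8).
GS T = -(D+L)⁻¹U: row 0 first, T[0,1] = -(-5)/(12) = +0.4167; later rows by forward substitution.
  T[0,:] = [+0.0000 +0.4167 +0.5000 -0.2500 +0.0833]
  T[1,:] = [+0.0000 -0.0352 +0.0282 +0.0915 +0.0070]
  T[2,:] = [+0.0000 -0.0194 -0.0269 +0.0589 -0.0893]
  T[3,:] = [+0.0000 +0.0322 +0.0400 -0.0170 +0.1250]
  T[4,:] = [+0.0000 -0.0900 -0.0963 +0.0276 +0.0627]
moduli |λ_i(T)| = 0.1623, 0.0978, 0.0978, 0.0288, 0.0000.
ρ = 0.1623; 0.1623 < 1: convergent.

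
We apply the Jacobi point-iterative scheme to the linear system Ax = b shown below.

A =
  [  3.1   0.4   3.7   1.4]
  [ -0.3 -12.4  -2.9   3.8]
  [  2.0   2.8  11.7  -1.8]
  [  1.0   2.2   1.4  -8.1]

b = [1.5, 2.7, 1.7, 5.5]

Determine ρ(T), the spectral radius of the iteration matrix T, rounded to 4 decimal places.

0.6140

Let D = diag(3.1, -12.4, 11.7, -8.1); L, U the strict triangles.
Jacobi: T = -D⁻¹(L+U), T[2,1] = -(2.8)/(11.7) = -0.2393; T[2,2] = 0.
  T[0,:] = [+0.0000 -0.1290 -1.1935 -0.4516]
  T[1,:] = [-0.0242 +0.0000 -0.2339 +0.3065]
  T[2,:] = [-0.1709 -0.2393 +0.0000 +0.1538]
  T[3,:] = [+0.1235 +0.2716 +0.1728 +0.0000]
moduli |λ_i(T)| = 0.6140, 0.4209, 0.2720, 0.0789.
ρ = 0.6140; 0.6140 < 1, so it converges for any x₀.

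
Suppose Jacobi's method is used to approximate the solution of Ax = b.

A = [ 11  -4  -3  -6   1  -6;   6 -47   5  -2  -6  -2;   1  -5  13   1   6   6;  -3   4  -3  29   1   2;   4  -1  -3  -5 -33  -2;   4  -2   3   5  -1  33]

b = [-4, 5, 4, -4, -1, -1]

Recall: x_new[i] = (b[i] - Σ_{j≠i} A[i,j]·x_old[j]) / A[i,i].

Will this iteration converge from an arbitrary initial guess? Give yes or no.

Write A = D+L+U with D = diag(11, -47, 13, 29, -33, 33).
T_J = -D⁻¹(L+U): T[4,5] = -(-2)/(-33) = -0.0606; T[4,4] = 0.
  T[0,:] = [+0.0000 +0.3636 +0.2727 +0.5455 -0.0909 +0.5455]
  T[1,:] = [+0.1277 +0.0000 +0.1064 -0.0426 -0.1277 -0.0426]
  T[2,:] = [-0.0769 +0.3846 +0.0000 -0.0769 -0.4615 -0.4615]
  T[3,:] = [+0.1034 -0.1379 +0.1034 +0.0000 -0.0345 -0.0690]
  T[4,:] = [+0.1212 -0.0303 -0.0909 -0.1515 +0.0000 -0.0606]
  T[5,:] = [-0.1212 +0.0606 -0.0909 -0.1515 +0.0303 +0.0000]
|roots of det(T-λI)|: 0.4080, 0.3387, 0.1690, 0.1322, 0.1322, 0.0024.
ρ(T) = max|λ| = 0.4080; 0.4080 < 1: convergent.

yes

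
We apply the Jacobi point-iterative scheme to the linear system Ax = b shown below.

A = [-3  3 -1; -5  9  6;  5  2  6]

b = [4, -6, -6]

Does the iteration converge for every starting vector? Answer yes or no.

Write A = D+L+U with D = diag(-3, 9, 6).
Jacobi: T = -D⁻¹(L+U), T[1,2] = -(6)/(9) = -0.6667; T[1,1] = 0.
  T[0,:] = [+0.0000 +1.0000 -0.3333]
  T[1,:] = [+0.5556 +0.0000 -0.6667]
  T[2,:] = [-0.8333 -0.3333 +0.0000]
|roots of det(T-λI)|: 1.2455, 0.7040, 0.7040.
ρ(T) = max|λ| = 1.2455; 1.2455 > 1 ⇒ diverges.

no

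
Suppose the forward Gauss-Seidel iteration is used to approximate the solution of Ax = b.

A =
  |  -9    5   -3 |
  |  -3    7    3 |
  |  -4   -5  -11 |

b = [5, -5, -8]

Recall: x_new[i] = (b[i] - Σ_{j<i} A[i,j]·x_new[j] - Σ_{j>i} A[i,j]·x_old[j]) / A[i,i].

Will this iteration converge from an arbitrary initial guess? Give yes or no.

Split A = D + L + U, D = diag(-9, 7, -11).
T_GS = -(D+L)⁻¹U: row 0 first, T[0,1] = -(5)/(-9) = +0.5556; later rows by forward substitution.
  T[0,:] = [+0.0000 +0.5556 -0.3333]
  T[1,:] = [+0.0000 +0.2381 -0.5714]
  T[2,:] = [+0.0000 -0.3102 +0.3810]
|λ(T)| sorted: 0.7366, 0.1175, 0.0000.
ρ(T) = max|λ| = 0.7366; 0.7366 < 1, so it converges for any x₀.

yes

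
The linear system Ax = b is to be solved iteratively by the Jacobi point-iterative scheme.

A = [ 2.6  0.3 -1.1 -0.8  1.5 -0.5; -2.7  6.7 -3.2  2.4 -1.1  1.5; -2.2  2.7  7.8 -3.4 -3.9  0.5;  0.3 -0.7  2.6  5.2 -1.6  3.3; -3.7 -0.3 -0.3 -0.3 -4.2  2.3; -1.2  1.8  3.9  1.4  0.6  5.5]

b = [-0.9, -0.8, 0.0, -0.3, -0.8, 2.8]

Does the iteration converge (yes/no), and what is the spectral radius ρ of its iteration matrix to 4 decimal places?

no, ρ = 1.1722

Let D = diag(2.6, 6.7, 7.8, 5.2, -4.2, 5.5); L, U the strict triangles.
T_J = -D⁻¹(L+U): T[2,0] = -(-2.2)/(7.8) = +0.2821; T[2,2] = 0.
  T[0,:] = [+0.0000  -0.1154  +0.4231  +0.3077  -0.5769  +0.1923]
  T[1,:] = [+0.4030  +0.0000  +0.4776  -0.3582  +0.1642  -0.2239]
  T[2,:] = [+0.2821  -0.3462  +0.0000  +0.4359  +0.5000  -0.0641]
  T[3,:] = [-0.0577  +0.1346  -0.5000  +0.0000  +0.3077  -0.6346]
  T[4,:] = [-0.8810  -0.0714  -0.0714  -0.0714  +0.0000  +0.5476]
  T[5,:] = [+0.2182  -0.3273  -0.7091  -0.2545  -0.1091  +0.0000]
|λ(T)| sorted: 1.1722, 0.7818, 0.7818, 0.7435, 0.7435, 0.2519.
spectral radius ρ = 1.1722; 1.1722 > 1, so it fails to converge.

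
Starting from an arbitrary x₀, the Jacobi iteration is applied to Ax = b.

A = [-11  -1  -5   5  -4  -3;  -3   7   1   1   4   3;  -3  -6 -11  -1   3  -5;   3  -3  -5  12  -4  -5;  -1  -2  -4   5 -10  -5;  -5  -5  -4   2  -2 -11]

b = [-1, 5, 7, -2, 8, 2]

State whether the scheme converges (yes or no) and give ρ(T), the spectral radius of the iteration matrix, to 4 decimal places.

Diagonal D = diag(-11, 7, -11, 12, -10, -11); L, U strict lower/upper.
T_J = -D⁻¹(L+U): T[3,0] = -(3)/(12) = -0.2500; T[3,3] = 0.
  T[0,:] = [+0.0000  -0.0909  -0.4545  +0.4545  -0.3636  -0.2727]
  T[1,:] = [+0.4286  +0.0000  -0.1429  -0.1429  -0.5714  -0.4286]
  T[2,:] = [-0.2727  -0.5455  +0.0000  -0.0909  +0.2727  -0.4545]
  T[3,:] = [-0.2500  +0.2500  +0.4167  +0.0000  +0.3333  +0.4167]
  T[4,:] = [-0.1000  -0.2000  -0.4000  +0.5000  +0.0000  -0.5000]
  T[5,:] = [-0.4545  -0.4545  -0.3636  +0.1818  -0.1818  +0.0000]
|eigenvalues of T|: 1.2008, 0.5276, 0.5276, 0.3649, 0.3649, 0.0416.
ρ = 1.2008; 1.2008 > 1 ⇒ diverges.

no, ρ = 1.2008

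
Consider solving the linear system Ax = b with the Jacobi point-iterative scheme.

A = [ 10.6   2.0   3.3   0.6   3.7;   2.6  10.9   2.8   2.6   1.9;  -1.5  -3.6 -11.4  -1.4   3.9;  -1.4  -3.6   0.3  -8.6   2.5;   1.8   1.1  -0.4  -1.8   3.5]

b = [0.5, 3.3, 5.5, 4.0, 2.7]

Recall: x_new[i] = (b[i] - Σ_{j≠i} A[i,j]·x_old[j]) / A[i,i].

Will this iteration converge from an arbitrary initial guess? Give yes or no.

Diagonal D = diag(10.6, 10.9, -11.4, -8.6, 3.5); L, U strict lower/upper.
Jacobi T = -D⁻¹(L+U): T[4,2] = -(-0.4)/(3.5) = +0.1143; T[4,4] = 0.
  T[0,:] = [+0.0000  -0.1887  -0.3113  -0.0566  -0.3491]
  T[1,:] = [-0.2385  +0.0000  -0.2569  -0.2385  -0.1743]
  T[2,:] = [-0.1316  -0.3158  +0.0000  -0.1228  +0.3421]
  T[3,:] = [-0.1628  -0.4186  +0.0349  +0.0000  +0.2907]
  T[4,:] = [-0.5143  -0.3143  +0.1143  +0.5143  +0.0000]
moduli |λ_i(T)| = 0.8389, 0.6136, 0.4789, 0.2812, 0.0275.
spectral radius ρ = 0.8389; 0.8389 < 1: convergent.

yes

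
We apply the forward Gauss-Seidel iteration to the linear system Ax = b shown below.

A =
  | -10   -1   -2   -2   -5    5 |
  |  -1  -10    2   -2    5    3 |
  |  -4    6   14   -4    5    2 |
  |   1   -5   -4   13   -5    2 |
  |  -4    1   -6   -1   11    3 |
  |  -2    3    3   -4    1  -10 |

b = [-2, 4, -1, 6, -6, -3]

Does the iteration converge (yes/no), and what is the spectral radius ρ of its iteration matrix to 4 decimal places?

A = D + L + U where D = diag(-10, -10, 14, 13, 11, -10).
GS T = -(D+L)⁻¹U: row 0 first, T[0,3] = -(-2)/(-10) = -0.2000; later rows by forward substitution.
  T[0,:] = [+0.0000  -0.1000  -0.2000  -0.2000  -0.5000  +0.5000]
  T[1,:] = [+0.0000  +0.0100  +0.2200  -0.1800  +0.5500  +0.2500]
  T[2,:] = [+0.0000  -0.0329  -0.1514  +0.3057  -0.7357  -0.1071]
  T[3,:] = [+0.0000  +0.0014  +0.0534  +0.0402  +0.4082  -0.1291]
  T[4,:] = [+0.0000  -0.0551  -0.1705  +0.1140  -0.5960  -0.1838]
  T[5,:] = [+0.0000  +0.0071  +0.0222  +0.0730  -0.1786  -0.0239]
eigenvalue magnitudes: 0.8482, 0.1830, 0.1830, 0.0677, 0.0623, 0.0000.
spectral radius ρ = 0.8482; 0.8482 < 1 ⇒ converges.

yes, ρ = 0.8482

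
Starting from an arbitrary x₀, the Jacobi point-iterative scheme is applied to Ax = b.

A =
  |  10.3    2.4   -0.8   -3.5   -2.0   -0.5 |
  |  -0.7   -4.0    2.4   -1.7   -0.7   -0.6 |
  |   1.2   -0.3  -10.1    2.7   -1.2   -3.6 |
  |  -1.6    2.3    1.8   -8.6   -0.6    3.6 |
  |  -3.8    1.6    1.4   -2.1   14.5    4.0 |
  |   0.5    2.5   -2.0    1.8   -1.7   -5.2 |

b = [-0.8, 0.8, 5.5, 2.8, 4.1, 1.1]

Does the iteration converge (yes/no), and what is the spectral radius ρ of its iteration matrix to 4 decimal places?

Let D = diag(10.3, -4, -10.1, -8.6, 14.5, -5.2); L, U the strict triangles.
Jacobi T = -D⁻¹(L+U): T[0,4] = -(-2)/(10.3) = +0.1942; T[0,0] = 0.
  T[0,:] = [+0.0000 -0.2330 +0.0777 +0.3398 +0.1942 +0.0485]
  T[1,:] = [-0.1750 +0.0000 +0.6000 -0.4250 -0.1750 -0.1500]
  T[2,:] = [+0.1188 -0.0297 +0.0000 +0.2673 -0.1188 -0.3564]
  T[3,:] = [-0.1860 +0.2674 +0.2093 +0.0000 -0.0698 +0.4186]
  T[4,:] = [+0.2621 -0.1103 -0.0966 +0.1448 +0.0000 -0.2759]
  T[5,:] = [+0.0962 +0.4808 -0.3846 +0.3462 -0.3269 +0.0000]
moduli |λ_i(T)| = 0.8362, 0.5663, 0.5663, 0.1822, 0.0613, 0.0613.
ρ(T) = max|λ| = 0.8362; 0.8362 < 1 ⇒ converges.

yes, ρ = 0.8362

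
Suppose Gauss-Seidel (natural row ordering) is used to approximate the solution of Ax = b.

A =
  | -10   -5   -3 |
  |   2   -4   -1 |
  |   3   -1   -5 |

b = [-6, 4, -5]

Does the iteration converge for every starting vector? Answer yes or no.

A = D + L + U where D = diag(-10, -4, -5).
GS T = -(D+L)⁻¹U: row 0 first, T[0,2] = -(-3)/(-10) = -0.3000; later rows by forward substitution.
  T[0,:] = [+0.0000 -0.5000 -0.3000]
  T[1,:] = [+0.0000 -0.2500 -0.4000]
  T[2,:] = [+0.0000 -0.2500 -0.1000]
|λ(T)| sorted: 0.5000, 0.1500, 0.0000.
ρ(T) = max|λ| = 0.5000; 0.5000 < 1, so it converges for any x₀.

yes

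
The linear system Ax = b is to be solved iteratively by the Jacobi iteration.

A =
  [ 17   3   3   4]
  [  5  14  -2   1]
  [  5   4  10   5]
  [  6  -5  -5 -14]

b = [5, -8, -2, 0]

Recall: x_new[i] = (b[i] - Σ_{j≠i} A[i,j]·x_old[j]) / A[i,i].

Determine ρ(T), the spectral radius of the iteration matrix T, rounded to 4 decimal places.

Let D = diag(17, 14, 10, -14); L, U the strict triangles.
Jacobi T = -D⁻¹(L+U): T[2,0] = -(5)/(10) = -0.5000; T[2,2] = 0.
  T[0,:] = [+0.0000  -0.1765  -0.1765  -0.2353]
  T[1,:] = [-0.3571  +0.0000  +0.1429  -0.0714]
  T[2,:] = [-0.5000  -0.4000  +0.0000  -0.5000]
  T[3,:] = [+0.4286  -0.3571  -0.3571  +0.0000]
moduli |λ_i(T)| = 0.5116, 0.3916, 0.1318, 0.1318.
ρ = 0.5116; 0.5116 < 1: convergent.

0.5116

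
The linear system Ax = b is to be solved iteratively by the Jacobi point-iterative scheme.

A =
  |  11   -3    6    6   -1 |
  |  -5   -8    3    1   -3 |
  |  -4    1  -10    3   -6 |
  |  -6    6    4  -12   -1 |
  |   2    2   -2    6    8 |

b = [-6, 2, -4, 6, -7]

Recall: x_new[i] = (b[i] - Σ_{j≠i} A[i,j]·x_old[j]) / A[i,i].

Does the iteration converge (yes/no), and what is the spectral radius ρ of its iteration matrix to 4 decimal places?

no, ρ = 1.1486

Let D = diag(11, -8, -10, -12, 8); L, U the strict triangles.
T_J = -D⁻¹(L+U): T[0,3] = -(6)/(11) = -0.5455; T[0,0] = 0.
  T[0,:] = [+0.0000  +0.2727  -0.5455  -0.5455  +0.0909]
  T[1,:] = [-0.6250  +0.0000  +0.3750  +0.1250  -0.3750]
  T[2,:] = [-0.4000  +0.1000  +0.0000  +0.3000  -0.6000]
  T[3,:] = [-0.5000  +0.5000  +0.3333  +0.0000  -0.0833]
  T[4,:] = [-0.2500  -0.2500  +0.2500  -0.7500  +0.0000]
|roots of det(T-λI)|: 1.1486, 0.6196, 0.6196, 0.3207, 0.3207.
ρ(T) = max|λ| = 1.1486; 1.1486 > 1: divergent.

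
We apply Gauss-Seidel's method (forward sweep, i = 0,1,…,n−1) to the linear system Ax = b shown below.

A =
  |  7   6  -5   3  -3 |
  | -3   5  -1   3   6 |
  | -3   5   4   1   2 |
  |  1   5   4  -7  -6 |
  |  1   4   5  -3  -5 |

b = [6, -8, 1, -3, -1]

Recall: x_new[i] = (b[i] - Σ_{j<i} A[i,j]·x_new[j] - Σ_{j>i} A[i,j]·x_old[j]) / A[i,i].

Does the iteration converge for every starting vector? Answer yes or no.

no

A = D + L + U where D = diag(7, 5, 4, -7, -5).
T_GS = -(D+L)⁻¹U: row 0 first, T[0,2] = -(-5)/(7) = +0.7143; later rows by forward substitution.
  T[0,:] = [+0.0000  -0.8571  +0.7143  -0.4286  +0.4286]
  T[1,:] = [+0.0000  -0.5143  +0.6286  -0.8571  -0.9429]
  T[2,:] = [+0.0000  +0.0000  -0.2500  +0.5000  +1.0000]
  T[3,:] = [+0.0000  -0.4898  +0.4082  -0.3878  -0.8980]
  T[4,:] = [+0.0000  -0.2890  +0.1508  -0.0388  +0.8702]
moduli |λ_i(T)| = 1.5185, 1.0175, 0.2390, 0.0199, 0.0000.
ρ = 1.5185; 1.5185 > 1 ⇒ diverges.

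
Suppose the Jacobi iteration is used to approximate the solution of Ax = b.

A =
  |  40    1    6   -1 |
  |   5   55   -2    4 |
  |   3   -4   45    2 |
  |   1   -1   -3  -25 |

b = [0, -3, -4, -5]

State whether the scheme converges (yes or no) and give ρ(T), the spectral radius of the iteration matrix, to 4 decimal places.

Split A = D + L + U, D = diag(40, 55, 45, -25).
Jacobi T = -D⁻¹(L+U): T[3,1] = -(-1)/(-25) = -0.0400; T[3,3] = 0.
  T[0,:] = [+0.0000 -0.0250 -0.1500 +0.0250]
  T[1,:] = [-0.0909 +0.0000 +0.0364 -0.0727]
  T[2,:] = [-0.0667 +0.0889 +0.0000 -0.0444]
  T[3,:] = [+0.0400 -0.0400 -0.1200 +0.0000]
|roots of det(T-λI)|: 0.2000, 0.1005, 0.1005, 0.0304.
ρ(T) = max|λ| = 0.2000; 0.2000 < 1, so it converges for any x₀.

yes, ρ = 0.2000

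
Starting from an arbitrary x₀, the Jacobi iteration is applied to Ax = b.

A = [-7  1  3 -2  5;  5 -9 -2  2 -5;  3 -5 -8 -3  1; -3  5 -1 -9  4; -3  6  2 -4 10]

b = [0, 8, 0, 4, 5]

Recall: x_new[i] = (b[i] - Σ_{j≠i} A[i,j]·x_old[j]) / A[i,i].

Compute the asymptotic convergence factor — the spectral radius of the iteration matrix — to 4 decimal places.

Split A = D + L + U, D = diag(-7, -9, -8, -9, 10).
T_J = -D⁻¹(L+U): T[1,4] = -(-5)/(-9) = -0.5556; T[1,1] = 0.
  T[0,:] = [+0.0000  +0.1429  +0.4286  -0.2857  +0.7143]
  T[1,:] = [+0.5556  +0.0000  -0.2222  +0.2222  -0.5556]
  T[2,:] = [+0.3750  -0.6250  +0.0000  -0.3750  +0.1250]
  T[3,:] = [-0.3333  +0.5556  -0.1111  +0.0000  +0.4444]
  T[4,:] = [+0.3000  -0.6000  -0.2000  +0.4000  +0.0000]
|roots of det(T-λI)|: 1.3547, 0.6767, 0.6767, 0.4539, 0.3073.
ρ = 1.3547; 1.3547 > 1, so it fails to converge.

1.3547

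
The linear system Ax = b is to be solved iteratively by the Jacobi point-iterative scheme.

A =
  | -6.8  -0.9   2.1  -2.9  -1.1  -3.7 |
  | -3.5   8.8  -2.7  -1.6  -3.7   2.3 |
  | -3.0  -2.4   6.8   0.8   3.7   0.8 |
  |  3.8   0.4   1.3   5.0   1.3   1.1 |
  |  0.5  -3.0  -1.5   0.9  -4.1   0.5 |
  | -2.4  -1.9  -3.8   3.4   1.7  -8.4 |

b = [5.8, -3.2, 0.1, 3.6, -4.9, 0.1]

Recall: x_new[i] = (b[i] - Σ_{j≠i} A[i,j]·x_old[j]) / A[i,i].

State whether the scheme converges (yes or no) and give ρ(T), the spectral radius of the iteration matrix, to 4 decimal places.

no, ρ = 1.1740

Let D = diag(-6.8, 8.8, 6.8, 5, -4.1, -8.4); L, U the strict triangles.
Jacobi: T = -D⁻¹(L+U), T[1,2] = -(-2.7)/(8.8) = +0.3068; T[1,1] = 0.
  T[0,:] = [+0.0000 -0.1324 +0.3088 -0.4265 -0.1618 -0.5441]
  T[1,:] = [+0.3977 +0.0000 +0.3068 +0.1818 +0.4205 -0.2614]
  T[2,:] = [+0.4412 +0.3529 +0.0000 -0.1176 -0.5441 -0.1176]
  T[3,:] = [-0.7600 -0.0800 -0.2600 +0.0000 -0.2600 -0.2200]
  T[4,:] = [+0.1220 -0.7317 -0.3659 +0.2195 +0.0000 +0.1220]
  T[5,:] = [-0.2857 -0.2262 -0.4524 +0.4048 +0.2024 +0.0000]
moduli |λ_i(T)| = 1.1740, 0.6742, 0.6742, 0.4536, 0.4536, 0.2144.
ρ(T) = max|λ| = 1.1740; 1.1740 > 1: divergent.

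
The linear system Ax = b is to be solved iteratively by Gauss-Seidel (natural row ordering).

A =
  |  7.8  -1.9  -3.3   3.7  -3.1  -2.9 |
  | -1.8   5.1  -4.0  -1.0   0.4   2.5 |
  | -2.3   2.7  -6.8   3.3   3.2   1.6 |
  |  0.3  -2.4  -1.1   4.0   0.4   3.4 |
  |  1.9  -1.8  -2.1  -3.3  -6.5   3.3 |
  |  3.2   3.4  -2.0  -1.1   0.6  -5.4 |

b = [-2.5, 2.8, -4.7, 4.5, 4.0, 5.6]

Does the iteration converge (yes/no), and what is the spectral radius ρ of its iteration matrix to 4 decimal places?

Split A = D + L + U, D = diag(7.8, 5.1, -6.8, 4, -6.5, -5.4).
GS T = -(D+L)⁻¹U: row 0 first, T[0,1] = -(-1.9)/(7.8) = +0.2436; later rows by forward substitution.
  T[0,:] = [+0.0000  +0.2436  +0.4231  -0.4744  +0.3974  +0.3718]
  T[1,:] = [+0.0000  +0.0860  +0.9336  +0.0287  +0.0618  -0.3590]
  T[2,:] = [+0.0000  -0.0483  +0.2276  +0.6571  +0.3607  -0.0330]
  T[3,:] = [+0.0000  +0.0200  +0.5910  +0.2335  +0.0065  -1.1023]
  T[4,:] = [+0.0000  +0.0528  -0.5085  -0.4774  -0.0208  +1.2861]
  T[5,:] = [+0.0000  +0.2181  +0.5774  -0.6070  +0.1372  +0.3740]
|roots of det(T-λI)|: 1.1613, 0.7022, 0.4915, 0.0834, 0.0834, 0.0000.
spectral radius ρ = 1.1613; 1.1613 > 1 ⇒ diverges.

no, ρ = 1.1613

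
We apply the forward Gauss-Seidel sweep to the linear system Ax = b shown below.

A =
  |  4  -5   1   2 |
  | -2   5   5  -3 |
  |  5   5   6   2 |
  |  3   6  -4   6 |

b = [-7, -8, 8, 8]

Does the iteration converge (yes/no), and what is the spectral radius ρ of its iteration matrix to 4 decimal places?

Diagonal D = diag(4, 5, 6, 6); L, U strict lower/upper.
T_GS = -(D+L)⁻¹U: row 0 first, T[0,1] = -(-5)/(4) = +1.2500; later rows by forward substitution.
  T[0,:] = [+0.0000, +1.2500, -0.2500, -0.5000]
  T[1,:] = [+0.0000, +0.5000, -1.1000, +0.4000]
  T[2,:] = [+0.0000, -1.4583, +1.1250, -0.2500]
  T[3,:] = [+0.0000, -2.0972, +1.9750, -0.3167]
|λ(T)| sorted: 1.3601, 0.4181, 0.3663, 0.0000.
ρ(T) = max|λ| = 1.3601; 1.3601 > 1, so it fails to converge.

no, ρ = 1.3601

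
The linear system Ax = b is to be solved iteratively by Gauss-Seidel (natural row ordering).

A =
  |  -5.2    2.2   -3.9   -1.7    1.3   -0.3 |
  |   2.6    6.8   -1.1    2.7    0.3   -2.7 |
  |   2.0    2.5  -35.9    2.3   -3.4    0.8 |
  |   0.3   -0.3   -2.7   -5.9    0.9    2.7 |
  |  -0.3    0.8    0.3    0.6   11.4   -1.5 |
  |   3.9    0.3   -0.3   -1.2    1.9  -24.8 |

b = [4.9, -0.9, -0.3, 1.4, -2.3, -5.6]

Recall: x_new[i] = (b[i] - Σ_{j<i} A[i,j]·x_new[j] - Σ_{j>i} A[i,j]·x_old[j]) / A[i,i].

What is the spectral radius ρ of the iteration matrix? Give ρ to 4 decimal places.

0.3116

Split A = D + L + U, D = diag(-5.2, 6.8, -35.9, -5.9, 11.4, -24.8).
GS T = -(D+L)⁻¹U: row 0 first, T[0,1] = -(2.2)/(-5.2) = +0.4231; later rows by forward substitution.
  T[0,:] = [+0.0000, +0.4231, -0.7500, -0.3269, +0.2500, -0.0577]
  T[1,:] = [+0.0000, -0.1618, +0.4485, -0.2721, -0.1397, +0.4191]
  T[2,:] = [+0.0000, +0.0123, -0.0105, +0.0269, -0.0905, +0.0483]
  T[3,:] = [+0.0000, +0.0241, -0.0561, -0.0151, +0.2138, +0.4113]
  T[4,:] = [+0.0000, +0.0209, -0.0480, +0.0106, +0.0075, +0.0777]
  T[5,:] = [+0.0000, +0.0649, -0.1134, -0.0535, +0.0290, -0.0185]
moduli |λ_i(T)| = 0.3116, 0.2066, 0.2066, 0.0463, 0.0225, 0.0000.
ρ(T) = max|λ| = 0.3116; 0.3116 < 1, so it converges for any x₀.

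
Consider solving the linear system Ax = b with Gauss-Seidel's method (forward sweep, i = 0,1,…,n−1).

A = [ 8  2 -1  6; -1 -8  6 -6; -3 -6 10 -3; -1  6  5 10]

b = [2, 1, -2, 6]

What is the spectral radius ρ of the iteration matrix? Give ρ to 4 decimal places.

Split A = D + L + U, D = diag(8, -8, 10, 10).
Gauss-Seidel: T = -(D+L)⁻¹U, row 0 first, T[0,3] = -(6)/(8) = -0.7500; later rows by forward substitution.
  T[0,:] = [+0.0000 -0.2500 +0.1250 -0.7500]
  T[1,:] = [+0.0000 +0.0312 +0.7344 -0.6562]
  T[2,:] = [+0.0000 -0.0563 +0.4781 -0.3188]
  T[3,:] = [+0.0000 -0.0156 -0.6672 +0.4781]
moduli |λ_i(T)| = 0.8945, 0.1384, 0.0454, 0.0000.
spectral radius ρ = 0.8945; 0.8945 < 1, so it converges for any x₀.

0.8945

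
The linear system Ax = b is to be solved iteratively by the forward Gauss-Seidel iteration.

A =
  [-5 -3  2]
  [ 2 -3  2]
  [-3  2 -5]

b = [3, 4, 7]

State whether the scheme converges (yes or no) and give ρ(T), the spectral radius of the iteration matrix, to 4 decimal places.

yes, ρ = 0.6411

Diagonal D = diag(-5, -3, -5); L, U strict lower/upper.
GS T = -(D+L)⁻¹U: row 0 first, T[0,2] = -(2)/(-5) = +0.4000; later rows by forward substitution.
  T[0,:] = [+0.0000, -0.6000, +0.4000]
  T[1,:] = [+0.0000, -0.4000, +0.9333]
  T[2,:] = [+0.0000, +0.2000, +0.1333]
moduli |λ_i(T)| = 0.6411, 0.3744, 0.0000.
ρ = 0.6411; 0.6411 < 1 ⇒ converges.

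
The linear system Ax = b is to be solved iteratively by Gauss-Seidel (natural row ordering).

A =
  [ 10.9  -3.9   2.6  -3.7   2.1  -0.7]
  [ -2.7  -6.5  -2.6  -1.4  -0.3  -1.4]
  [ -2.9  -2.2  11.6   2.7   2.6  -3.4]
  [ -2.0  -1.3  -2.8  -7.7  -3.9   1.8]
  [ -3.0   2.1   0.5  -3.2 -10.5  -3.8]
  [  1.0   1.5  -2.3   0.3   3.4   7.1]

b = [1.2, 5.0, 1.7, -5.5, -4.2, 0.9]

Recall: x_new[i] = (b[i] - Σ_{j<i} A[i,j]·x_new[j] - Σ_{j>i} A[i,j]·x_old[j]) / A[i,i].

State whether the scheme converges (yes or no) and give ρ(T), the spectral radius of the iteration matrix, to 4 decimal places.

Let D = diag(10.9, -6.5, 11.6, -7.7, -10.5, 7.1); L, U the strict triangles.
T_GS = -(D+L)⁻¹U: row 0 first, T[0,4] = -(2.1)/(10.9) = -0.1927; later rows by forward substitution.
  T[0,:] = [+0.0000, +0.3578, -0.2385, +0.3394, -0.1927, +0.0642]
  T[1,:] = [+0.0000, -0.1486, -0.3009, -0.3564, +0.0339, -0.2421]
  T[2,:] = [+0.0000, +0.0613, -0.1167, -0.2155, -0.2659, +0.2633]
  T[3,:] = [+0.0000, -0.0901, +0.1552, +0.0504, -0.3655, +0.1622]
  T[4,:] = [+0.0000, -0.1016, -0.0449, -0.1939, +0.1605, -0.4656]
  T[5,:] = [+0.0000, +0.0533, +0.0743, +0.0484, -0.1276, +0.3435]
moduli |λ_i(T)| = 0.5825, 0.3638, 0.1628, 0.1628, 0.1532, 0.0000.
ρ = 0.5825; 0.5825 < 1, so it converges for any x₀.

yes, ρ = 0.5825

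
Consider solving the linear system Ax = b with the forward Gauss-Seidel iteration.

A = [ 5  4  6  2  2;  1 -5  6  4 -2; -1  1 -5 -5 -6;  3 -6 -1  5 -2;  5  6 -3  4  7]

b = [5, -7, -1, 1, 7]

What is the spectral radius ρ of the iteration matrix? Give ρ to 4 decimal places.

A = D + L + U where D = diag(5, -5, -5, 5, 7).
Gauss-Seidel: T = -(D+L)⁻¹U, row 0 first, T[0,3] = -(2)/(5) = -0.4000; later rows by forward substitution.
  T[0,:] = [+0.0000  -0.8000  -1.2000  -0.4000  -0.4000]
  T[1,:] = [+0.0000  -0.1600  +0.9600  +0.7200  -0.4800]
  T[2,:] = [+0.0000  +0.1280  +0.4320  -0.7760  -1.2160]
  T[3,:] = [+0.0000  +0.3136  +1.9584  +0.9488  -0.1792]
  T[4,:] = [+0.0000  +0.5842  -0.8997  -1.2062  +0.2784]
eigenvalue magnitudes: 1.5980, 0.9407, 0.9407, 0.1940, 0.0000.
ρ = 1.5980; 1.5980 > 1, so it fails to converge.

1.5980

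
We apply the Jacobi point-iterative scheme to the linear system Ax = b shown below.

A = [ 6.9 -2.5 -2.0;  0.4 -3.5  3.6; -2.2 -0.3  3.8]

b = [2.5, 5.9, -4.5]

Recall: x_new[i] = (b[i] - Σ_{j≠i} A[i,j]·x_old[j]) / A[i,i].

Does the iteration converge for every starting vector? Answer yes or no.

Write A = D+L+U with D = diag(6.9, -3.5, 3.8).
T_J = -D⁻¹(L+U): T[2,0] = -(-2.2)/(3.8) = +0.5789; T[2,2] = 0.
  T[0,:] = [+0.0000 +0.3623 +0.2899]
  T[1,:] = [+0.1143 +0.0000 +1.0286]
  T[2,:] = [+0.5789 +0.0789 +0.0000]
eigenvalue magnitudes: 0.7601, 0.5360, 0.5360.
spectral radius ρ = 0.7601; 0.7601 < 1 ⇒ converges.

yes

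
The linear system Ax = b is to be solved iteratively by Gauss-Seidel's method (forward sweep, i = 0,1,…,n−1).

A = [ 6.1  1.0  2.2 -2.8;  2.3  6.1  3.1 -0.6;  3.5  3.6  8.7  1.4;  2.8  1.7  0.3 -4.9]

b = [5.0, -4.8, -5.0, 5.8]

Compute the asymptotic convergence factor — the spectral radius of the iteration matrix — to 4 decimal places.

Diagonal D = diag(6.1, 6.1, 8.7, -4.9); L, U strict lower/upper.
Gauss-Seidel: T = -(D+L)⁻¹U, row 0 first, T[0,3] = -(-2.8)/(6.1) = +0.4590; later rows by forward substitution.
  T[0,:] = [+0.0000  -0.1639  -0.3607  +0.4590]
  T[1,:] = [+0.0000  +0.0618  -0.3722  -0.0747]
  T[2,:] = [+0.0000  +0.0404  +0.2991  -0.3147]
  T[3,:] = [+0.0000  -0.0698  -0.3169  +0.2171]
moduli |λ_i(T)| = 0.5388, 0.1405, 0.1012, 0.0000.
ρ(T) = max|λ| = 0.5388; 0.5388 < 1, so it converges for any x₀.

0.5388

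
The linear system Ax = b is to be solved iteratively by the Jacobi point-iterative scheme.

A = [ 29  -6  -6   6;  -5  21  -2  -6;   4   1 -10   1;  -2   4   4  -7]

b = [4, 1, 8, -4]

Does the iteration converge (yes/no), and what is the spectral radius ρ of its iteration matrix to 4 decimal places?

yes, ρ = 0.7009

Let D = diag(29, 21, -10, -7); L, U the strict triangles.
T_J = -D⁻¹(L+U): T[0,1] = -(-6)/(29) = +0.2069; T[0,0] = 0.
  T[0,:] = [+0.0000 +0.2069 +0.2069 -0.2069]
  T[1,:] = [+0.2381 +0.0000 +0.0952 +0.2857]
  T[2,:] = [+0.4000 +0.1000 +0.0000 +0.1000]
  T[3,:] = [-0.2857 +0.5714 +0.5714 +0.0000]
moduli |λ_i(T)| = 0.7009, 0.5054, 0.2931, 0.0976.
ρ(T) = max|λ| = 0.7009; 0.7009 < 1: convergent.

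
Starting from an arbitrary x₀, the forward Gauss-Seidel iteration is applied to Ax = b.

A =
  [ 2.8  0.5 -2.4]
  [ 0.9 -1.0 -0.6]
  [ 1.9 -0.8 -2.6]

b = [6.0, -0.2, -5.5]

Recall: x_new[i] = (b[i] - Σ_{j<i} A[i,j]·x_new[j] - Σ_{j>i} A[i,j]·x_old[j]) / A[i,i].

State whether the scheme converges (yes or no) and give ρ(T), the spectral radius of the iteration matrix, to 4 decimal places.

Let D = diag(2.8, -1, -2.6); L, U the strict triangles.
GS T = -(D+L)⁻¹U: row 0 first, T[0,1] = -(0.5)/(2.8) = -0.1786; later rows by forward substitution.
  T[0,:] = [+0.0000  -0.1786  +0.8571]
  T[1,:] = [+0.0000  -0.1607  +0.1714]
  T[2,:] = [+0.0000  -0.0810  +0.5736]
|roots of det(T-λI)|: 0.5542, 0.1413, 0.0000.
ρ = 0.5542; 0.5542 < 1: convergent.

yes, ρ = 0.5542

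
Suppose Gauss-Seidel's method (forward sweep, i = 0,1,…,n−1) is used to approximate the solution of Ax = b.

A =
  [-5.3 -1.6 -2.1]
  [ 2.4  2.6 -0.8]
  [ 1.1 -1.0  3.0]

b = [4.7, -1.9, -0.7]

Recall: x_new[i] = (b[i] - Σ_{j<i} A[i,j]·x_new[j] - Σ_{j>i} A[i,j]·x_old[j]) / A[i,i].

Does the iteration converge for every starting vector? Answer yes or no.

yes

A = D + L + U where D = diag(-5.3, 2.6, 3).
GS T = -(D+L)⁻¹U: row 0 first, T[0,1] = -(-1.6)/(-5.3) = -0.3019; later rows by forward substitution.
  T[0,:] = [+0.0000  -0.3019  -0.3962]
  T[1,:] = [+0.0000  +0.2787  +0.6734]
  T[2,:] = [+0.0000  +0.2036  +0.3698]
|roots of det(T-λI)|: 0.6973, 0.0488, 0.0000.
ρ = 0.6973; 0.6973 < 1: convergent.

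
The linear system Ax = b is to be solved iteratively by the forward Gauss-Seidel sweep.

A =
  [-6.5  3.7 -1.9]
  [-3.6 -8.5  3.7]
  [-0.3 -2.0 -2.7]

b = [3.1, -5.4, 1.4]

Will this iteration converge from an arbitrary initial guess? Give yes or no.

yes

Split A = D + L + U, D = diag(-6.5, -8.5, -2.7).
T_GS = -(D+L)⁻¹U: row 0 first, T[0,2] = -(-1.9)/(-6.5) = -0.2923; later rows by forward substitution.
  T[0,:] = [+0.0000  +0.5692  -0.2923]
  T[1,:] = [+0.0000  -0.2411  +0.5591]
  T[2,:] = [+0.0000  +0.1153  -0.3817]
eigenvalue magnitudes: 0.5749, 0.0479, 0.0000.
spectral radius ρ = 0.5749; 0.5749 < 1: convergent.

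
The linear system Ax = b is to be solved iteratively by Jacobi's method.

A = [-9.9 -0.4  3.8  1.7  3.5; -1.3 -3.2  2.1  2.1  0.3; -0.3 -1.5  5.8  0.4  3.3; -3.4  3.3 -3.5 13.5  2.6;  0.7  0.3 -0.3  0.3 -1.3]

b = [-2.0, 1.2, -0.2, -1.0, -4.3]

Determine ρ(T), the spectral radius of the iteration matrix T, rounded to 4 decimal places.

A = D + L + U where D = diag(-9.9, -3.2, 5.8, 13.5, -1.3).
Jacobi T = -D⁻¹(L+U): T[0,2] = -(3.8)/(-9.9) = +0.3838; T[0,0] = 0.
  T[0,:] = [+0.0000, -0.0404, +0.3838, +0.1717, +0.3535]
  T[1,:] = [-0.4062, +0.0000, +0.6562, +0.6562, +0.0938]
  T[2,:] = [+0.0517, +0.2586, +0.0000, -0.0690, -0.5690]
  T[3,:] = [+0.2519, -0.2444, +0.2593, +0.0000, -0.1926]
  T[4,:] = [+0.5385, +0.2308, -0.2308, +0.2308, +0.0000]
moduli |λ_i(T)| = 0.9209, 0.5499, 0.5499, 0.3867, 0.3867.
spectral radius ρ = 0.9209; 0.9209 < 1, so it converges for any x₀.

0.9209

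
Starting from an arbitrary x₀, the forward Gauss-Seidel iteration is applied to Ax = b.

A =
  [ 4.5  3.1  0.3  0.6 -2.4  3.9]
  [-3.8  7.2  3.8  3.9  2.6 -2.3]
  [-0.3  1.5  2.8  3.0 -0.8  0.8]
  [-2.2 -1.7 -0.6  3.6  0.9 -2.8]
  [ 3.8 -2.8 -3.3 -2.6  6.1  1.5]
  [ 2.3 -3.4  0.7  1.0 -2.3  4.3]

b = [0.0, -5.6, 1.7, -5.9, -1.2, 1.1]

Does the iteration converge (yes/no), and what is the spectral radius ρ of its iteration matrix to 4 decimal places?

no, ρ = 1.1391

Diagonal D = diag(4.5, 7.2, 2.8, 3.6, 6.1, 4.3); L, U strict lower/upper.
T_GS = -(D+L)⁻¹U: row 0 first, T[0,3] = -(0.6)/(4.5) = -0.1333; later rows by forward substitution.
  T[0,:] = [+0.0000, -0.6889, -0.0667, -0.1333, +0.5333, -0.8667]
  T[1,:] = [+0.0000, -0.3636, -0.5630, -0.6120, -0.0796, -0.1380]
  T[2,:] = [+0.0000, +0.1210, +0.2944, -0.7578, +0.3855, -0.3047]
  T[3,:] = [+0.0000, -0.5725, -0.2575, -0.4968, +0.1026, +0.1322]
  T[4,:] = [+0.0000, +0.0837, -0.1673, -0.8196, -0.1165, +0.1222]
  T[5,:] = [+0.0000, +0.2392, -0.4870, -0.6121, -0.4972, +0.4387]
|eigenvalues of T|: 1.1391, 0.7263, 0.5533, 0.5533, 0.0506, 0.0000.
spectral radius ρ = 1.1391; 1.1391 > 1 ⇒ diverges.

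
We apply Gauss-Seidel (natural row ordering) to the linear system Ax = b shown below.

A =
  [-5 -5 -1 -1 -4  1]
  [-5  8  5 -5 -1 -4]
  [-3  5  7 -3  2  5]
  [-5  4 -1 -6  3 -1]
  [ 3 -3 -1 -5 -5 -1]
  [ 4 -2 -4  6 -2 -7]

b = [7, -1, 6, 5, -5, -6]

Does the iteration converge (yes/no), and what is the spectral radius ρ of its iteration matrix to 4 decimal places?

no, ρ = 1.2398

Let D = diag(-5, 8, 7, -6, -5, -7); L, U the strict triangles.
Gauss-Seidel: T = -(D+L)⁻¹U, row 0 first, T[0,1] = -(-5)/(-5) = -1.0000; later rows by forward substitution.
  T[0,:] = [+0.0000, -1.0000, -0.2000, -0.2000, -0.8000, +0.2000]
  T[1,:] = [+0.0000, -0.6250, -0.7500, +0.5000, -0.3750, +0.6250]
  T[2,:] = [+0.0000, +0.0179, +0.4500, -0.0143, -0.3607, -1.0750]
  T[3,:] = [+0.0000, +0.4137, -0.4083, +0.5024, +0.9768, +0.2625]
  T[4,:] = [+0.0000, -0.6423, +0.6483, -0.9195, -1.1596, -0.5025]
  T[5,:] = [+0.0000, +0.1350, -0.6924, +0.4444, +1.0247, +0.9186]
|λ(T)| sorted: 1.2398, 0.8262, 0.5801, 0.1605, 0.1605, 0.0000.
ρ = 1.2398; 1.2398 > 1 ⇒ diverges.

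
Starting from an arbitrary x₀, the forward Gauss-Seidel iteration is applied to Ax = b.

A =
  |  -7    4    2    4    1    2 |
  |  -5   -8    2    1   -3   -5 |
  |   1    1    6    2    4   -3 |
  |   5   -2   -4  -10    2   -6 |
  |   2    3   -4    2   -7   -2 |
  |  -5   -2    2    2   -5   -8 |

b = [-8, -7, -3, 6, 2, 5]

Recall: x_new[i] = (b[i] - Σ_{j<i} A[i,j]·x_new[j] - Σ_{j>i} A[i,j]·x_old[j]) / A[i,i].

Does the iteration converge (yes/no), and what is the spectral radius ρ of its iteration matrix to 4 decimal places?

Diagonal D = diag(-7, -8, 6, -10, -7, -8); L, U strict lower/upper.
GS T = -(D+L)⁻¹U: row 0 first, T[0,4] = -(1)/(-7) = +0.1429; later rows by forward substitution.
  T[0,:] = [+0.0000, +0.5714, +0.2857, +0.5714, +0.1429, +0.2857]
  T[1,:] = [+0.0000, -0.3571, +0.0714, -0.2321, -0.4643, -0.8036]
  T[2,:] = [+0.0000, -0.0357, -0.0595, -0.3899, -0.6131, +0.5863]
  T[3,:] = [+0.0000, +0.3714, +0.1524, +0.4881, +0.6095, -0.5310]
  T[4,:] = [+0.0000, +0.1367, +0.1898, +0.4260, +0.3663, -1.0352]
  T[5,:] = [+0.0000, -0.2694, -0.2918, -0.5408, -0.2031, +0.6832]
|roots of det(T-λI)|: 1.2606, 0.4624, 0.3281, 0.3281, 0.0271, 0.0000.
ρ = 1.2606; 1.2606 > 1: divergent.

no, ρ = 1.2606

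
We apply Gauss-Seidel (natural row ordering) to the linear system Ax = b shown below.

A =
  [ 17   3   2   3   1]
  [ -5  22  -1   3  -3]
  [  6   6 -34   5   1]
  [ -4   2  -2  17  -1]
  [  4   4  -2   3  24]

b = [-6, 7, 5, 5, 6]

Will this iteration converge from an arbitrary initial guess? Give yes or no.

Let D = diag(17, 22, -34, 17, 24); L, U the strict triangles.
Gauss-Seidel: T = -(D+L)⁻¹U, row 0 first, T[0,3] = -(3)/(17) = -0.1765; later rows by forward substitution.
  T[0,:] = [+0.0000  -0.1765  -0.1176  -0.1765  -0.0588]
  T[1,:] = [+0.0000  -0.0401  +0.0187  -0.1765  +0.1230]
  T[2,:] = [+0.0000  -0.0382  -0.0175  +0.0848  +0.0407]
  T[3,:] = [+0.0000  -0.0413  -0.0319  -0.0108  +0.0353]
  T[4,:] = [+0.0000  +0.0381  +0.0190  +0.0672  -0.0117]
moduli |λ_i(T)| = 0.1638, 0.0512, 0.0512, 0.0270, 0.0000.
ρ = 0.1638; 0.1638 < 1: convergent.

yes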